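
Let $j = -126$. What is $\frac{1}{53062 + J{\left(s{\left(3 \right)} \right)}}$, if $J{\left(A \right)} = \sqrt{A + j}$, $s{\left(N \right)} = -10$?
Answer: $\frac{26531}{1407787990} - \frac{i \sqrt{34}}{1407787990} \approx 1.8846 \cdot 10^{-5} - 4.1419 \cdot 10^{-9} i$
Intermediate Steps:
$J{\left(A \right)} = \sqrt{-126 + A}$ ($J{\left(A \right)} = \sqrt{A - 126} = \sqrt{-126 + A}$)
$\frac{1}{53062 + J{\left(s{\left(3 \right)} \right)}} = \frac{1}{53062 + \sqrt{-126 - 10}} = \frac{1}{53062 + \sqrt{-136}} = \frac{1}{53062 + 2 i \sqrt{34}}$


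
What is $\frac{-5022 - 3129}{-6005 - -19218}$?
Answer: $- \frac{8151}{13213} \approx -0.61689$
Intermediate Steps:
$\frac{-5022 - 3129}{-6005 - -19218} = - \frac{8151}{-6005 + \left(-267 + 19485\right)} = - \frac{8151}{-6005 + 19218} = - \frac{8151}{13213}$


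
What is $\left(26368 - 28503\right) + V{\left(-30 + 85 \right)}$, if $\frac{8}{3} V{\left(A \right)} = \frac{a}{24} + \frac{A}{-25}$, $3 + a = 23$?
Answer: $- \frac{170841}{80} \approx -2135.5$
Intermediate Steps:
$a = 20$ ($a = -3 + 23 = 20$)
$V{\left(A \right)} = \frac{5}{16} - \frac{3 A}{200}$ ($V{\left(A \right)} = \frac{3 \left(\frac{20}{24} + \frac{A}{-25}\right)}{8} = \frac{3 \left(20 \cdot \frac{1}{24} + A \left(- \frac{1}{25}\right)\right)}{8} = \frac{3 \left(\frac{5}{6} - \frac{A}{25}\right)}{8} = \frac{5}{16} - \frac{3 A}{200}$)
$\left(26368 - 28503\right) + V{\left(-30 + 85 \right)} = \left(26368 - 28503\right) + \left(\frac{5}{16} - \frac{3 \left(-30 + 85\right)}{200}\right) = -2135 + \left(\frac{5}{16} - \frac{33}{40}\right) = -2135 - \frac{41}{80} = - \frac{170841}{80}$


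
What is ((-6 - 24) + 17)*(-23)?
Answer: 299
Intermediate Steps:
((-6 - 24) + 17)*(-23) = (-30 + 17)*(-23) = -13*(-23) = 299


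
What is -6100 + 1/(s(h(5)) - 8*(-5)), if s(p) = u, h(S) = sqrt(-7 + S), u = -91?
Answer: -311101/51 ≈ -6100.0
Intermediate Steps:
s(p) = -91
-6100 + 1/(s(h(5)) - 8*(-5)) = -6100 + 1/(-91 - 8*(-5)) = -6100 + 1/(-91 + 40) = -6100 + 1/(-51) = -6100 - 1/51 = -311101/51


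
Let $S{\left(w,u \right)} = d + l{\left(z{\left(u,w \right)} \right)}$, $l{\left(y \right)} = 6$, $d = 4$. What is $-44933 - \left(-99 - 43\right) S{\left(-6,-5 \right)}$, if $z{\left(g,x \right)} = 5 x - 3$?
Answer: $-43513$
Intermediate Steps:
$z{\left(g,x \right)} = -3 + 5 x$
$S{\left(w,u \right)} = 10$ ($S{\left(w,u \right)} = 4 + 6 = 10$)
$-44933 - \left(-99 - 43\right) S{\left(-6,-5 \right)} = -44933 - \left(-99 - 43\right) 10 = -44933 - \left(-142\right) 10 = -44933 - -1420 = -44933 + 1420 = -43513$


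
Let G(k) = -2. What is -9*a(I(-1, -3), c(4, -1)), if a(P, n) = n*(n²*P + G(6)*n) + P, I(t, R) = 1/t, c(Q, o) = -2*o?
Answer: 153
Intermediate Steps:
I(t, R) = 1/t
a(P, n) = P + n*(-2*n + P*n²) (a(P, n) = n*(n²*P - 2*n) + P = n*(P*n² - 2*n) + P = n*(-2*n + P*n²) + P = P + n*(-2*n + P*n²))
-9*a(I(-1, -3), c(4, -1)) = -9*(1/(-1) - 2*(-2*(-1))² + (-2*(-1))³/(-1)) = -9*(-1 - 2*2² - 1*2³) = -9*(-1 - 2*4 - 1*8) = -9*(-1 - 8 - 8) = -9*(-17) = 153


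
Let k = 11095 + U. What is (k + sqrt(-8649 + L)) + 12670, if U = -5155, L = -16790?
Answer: 18610 + I*sqrt(25439) ≈ 18610.0 + 159.5*I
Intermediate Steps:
k = 5940 (k = 11095 - 5155 = 5940)
(k + sqrt(-8649 + L)) + 12670 = (5940 + sqrt(-8649 - 16790)) + 12670 = (5940 + sqrt(-25439)) + 12670 = (5940 + I*sqrt(25439)) + 12670 = 18610 + I*sqrt(25439)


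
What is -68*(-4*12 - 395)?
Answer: 30124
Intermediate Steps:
-68*(-4*12 - 395) = -68*(-48 - 395) = -68*(-443) = 30124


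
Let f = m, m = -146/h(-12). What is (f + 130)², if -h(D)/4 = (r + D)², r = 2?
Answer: 679801329/40000 ≈ 16995.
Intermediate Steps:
h(D) = -4*(2 + D)²
m = 73/200 (m = -146*(-1/(4*(2 - 12)²)) = -146/((-4*(-10)²)) = -146/((-4*100)) = -146/(-400) = -146*(-1/400) = 73/200 ≈ 0.36500)
f = 73/200 ≈ 0.36500
(f + 130)² = (73/200 + 130)² = (26073/200)² = 679801329/40000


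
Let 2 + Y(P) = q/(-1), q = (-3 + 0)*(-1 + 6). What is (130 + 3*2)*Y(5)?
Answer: 1768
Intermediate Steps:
q = -15 (q = -3*5 = -15)
Y(P) = 13 (Y(P) = -2 - 15/(-1) = -2 - 15*(-1) = -2 + 15 = 13)
(130 + 3*2)*Y(5) = (130 + 3*2)*13 = (130 + 6)*13 = 136*13 = 1768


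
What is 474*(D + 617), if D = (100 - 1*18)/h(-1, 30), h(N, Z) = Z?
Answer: 1468768/5 ≈ 2.9375e+5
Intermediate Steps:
D = 41/15 (D = (100 - 1*18)/30 = (100 - 18)*(1/30) = 82*(1/30) = 41/15 ≈ 2.7333)
474*(D + 617) = 474*(41/15 + 617) = 474*(9296/15) = 1468768/5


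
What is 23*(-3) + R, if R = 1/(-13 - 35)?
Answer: -3313/48 ≈ -69.021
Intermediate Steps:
R = -1/48 (R = 1/(-48) = -1/48 ≈ -0.020833)
23*(-3) + R = 23*(-3) - 1/48 = -69 - 1/48 = -3313/48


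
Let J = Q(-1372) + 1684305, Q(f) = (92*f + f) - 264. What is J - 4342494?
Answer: -2786049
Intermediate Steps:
Q(f) = -264 + 93*f (Q(f) = 93*f - 264 = -264 + 93*f)
J = 1556445 (J = (-264 + 93*(-1372)) + 1684305 = (-264 - 127596) + 1684305 = -127860 + 1684305 = 1556445)
J - 4342494 = 1556445 - 4342494 = -2786049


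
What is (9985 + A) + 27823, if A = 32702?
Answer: 70510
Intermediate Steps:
(9985 + A) + 27823 = (9985 + 32702) + 27823 = 42687 + 27823 = 70510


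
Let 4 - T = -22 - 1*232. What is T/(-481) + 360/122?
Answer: 70842/29341 ≈ 2.4144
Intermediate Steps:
T = 258 (T = 4 - (-22 - 1*232) = 4 - (-22 - 232) = 4 - 1*(-254) = 4 + 254 = 258)
T/(-481) + 360/122 = 258/(-481) + 360/122 = 258*(-1/481) + 360*(1/122) = -258/481 + 180/61 = 70842/29341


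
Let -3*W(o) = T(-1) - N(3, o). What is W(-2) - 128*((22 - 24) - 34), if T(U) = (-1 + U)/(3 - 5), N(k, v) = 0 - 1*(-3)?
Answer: 13826/3 ≈ 4608.7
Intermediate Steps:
N(k, v) = 3 (N(k, v) = 0 + 3 = 3)
T(U) = ½ - U/2 (T(U) = (-1 + U)/(-2) = (-1 + U)*(-½) = ½ - U/2)
W(o) = ⅔ (W(o) = -((½ - ½*(-1)) - 1*3)/3 = -((½ + ½) - 3)/3 = -(1 - 3)/3 = -⅓*(-2) = ⅔)
W(-2) - 128*((22 - 24) - 34) = ⅔ - 128*((22 - 24) - 34) = ⅔ - 128*(-2 - 34) = ⅔ - 128*(-36) = ⅔ + 4608 = 13826/3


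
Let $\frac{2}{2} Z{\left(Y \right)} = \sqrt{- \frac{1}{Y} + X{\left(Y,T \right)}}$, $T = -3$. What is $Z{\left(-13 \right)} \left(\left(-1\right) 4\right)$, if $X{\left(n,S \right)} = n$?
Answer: $- \frac{8 i \sqrt{546}}{13} \approx - 14.379 i$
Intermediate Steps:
$Z{\left(Y \right)} = \sqrt{Y - \frac{1}{Y}}$ ($Z{\left(Y \right)} = \sqrt{- \frac{1}{Y} + Y} = \sqrt{Y - \frac{1}{Y}}$)
$Z{\left(-13 \right)} \left(\left(-1\right) 4\right) = \sqrt{-13 - \frac{1}{-13}} \left(\left(-1\right) 4\right) = \sqrt{-13 - - \frac{1}{13}} \left(-4\right) = \sqrt{-13 + \frac{1}{13}} \left(-4\right) = \sqrt{- \frac{168}{13}} \left(-4\right) = \frac{2 i \sqrt{546}}{13} \left(-4\right) = - \frac{8 i \sqrt{546}}{13}$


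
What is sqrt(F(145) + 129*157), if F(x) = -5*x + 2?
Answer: 3*sqrt(2170) ≈ 139.75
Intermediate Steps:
F(x) = 2 - 5*x
sqrt(F(145) + 129*157) = sqrt((2 - 5*145) + 129*157) = sqrt((2 - 725) + 20253) = sqrt(-723 + 20253) = sqrt(19530) = 3*sqrt(2170)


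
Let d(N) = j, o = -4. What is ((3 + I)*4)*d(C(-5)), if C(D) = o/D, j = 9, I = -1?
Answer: 72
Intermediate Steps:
C(D) = -4/D
d(N) = 9
((3 + I)*4)*d(C(-5)) = ((3 - 1)*4)*9 = (2*4)*9 = 8*9 = 72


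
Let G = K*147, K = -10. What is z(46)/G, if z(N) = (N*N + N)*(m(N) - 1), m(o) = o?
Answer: -3243/49 ≈ -66.184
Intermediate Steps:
z(N) = (-1 + N)*(N + N²) (z(N) = (N*N + N)*(N - 1) = (N² + N)*(-1 + N) = (N + N²)*(-1 + N) = (-1 + N)*(N + N²))
G = -1470 (G = -10*147 = -1470)
z(46)/G = (46³ - 1*46)/(-1470) = (97336 - 46)*(-1/1470) = 97290*(-1/1470) = -3243/49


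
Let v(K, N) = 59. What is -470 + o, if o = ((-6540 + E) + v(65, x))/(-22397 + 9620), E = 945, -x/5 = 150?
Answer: -5999654/12777 ≈ -469.57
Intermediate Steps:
x = -750 (x = -5*150 = -750)
o = 5536/12777 (o = ((-6540 + 945) + 59)/(-22397 + 9620) = (-5595 + 59)/(-12777) = -5536*(-1/12777) = 5536/12777 ≈ 0.43328)
-470 + o = -470 + 5536/12777 = -5999654/12777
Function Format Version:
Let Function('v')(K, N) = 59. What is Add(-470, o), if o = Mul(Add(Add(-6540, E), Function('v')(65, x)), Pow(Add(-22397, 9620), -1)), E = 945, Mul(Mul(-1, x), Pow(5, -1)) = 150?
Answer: Rational(-5999654, 12777) ≈ -469.57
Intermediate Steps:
x = -750 (x = Mul(-5, 150) = -750)
o = Rational(5536, 12777) (o = Mul(Add(Add(-6540, 945), 59), Pow(Add(-22397, 9620), -1)) = Mul(Add(-5595, 59), Pow(-12777, -1)) = Mul(-5536, Rational(-1, 12777)) = Rational(5536, 12777) ≈ 0.43328)
Add(-470, o) = Add(-470, Rational(5536, 12777)) = Rational(-5999654, 12777)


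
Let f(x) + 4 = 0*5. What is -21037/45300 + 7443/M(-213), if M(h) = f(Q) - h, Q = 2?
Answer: 332771167/9467700 ≈ 35.148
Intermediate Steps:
f(x) = -4 (f(x) = -4 + 0*5 = -4 + 0 = -4)
M(h) = -4 - h
-21037/45300 + 7443/M(-213) = -21037/45300 + 7443/(-4 - 1*(-213)) = -21037*1/45300 + 7443/(-4 + 213) = -21037/45300 + 7443/209 = 332771167/9467700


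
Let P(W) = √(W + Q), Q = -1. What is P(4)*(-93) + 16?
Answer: 16 - 93*√3 ≈ -145.08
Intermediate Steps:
P(W) = √(-1 + W) (P(W) = √(W - 1) = √(-1 + W))
P(4)*(-93) + 16 = √(-1 + 4)*(-93) + 16 = √3*(-93) + 16 = -93*√3 + 16 = 16 - 93*√3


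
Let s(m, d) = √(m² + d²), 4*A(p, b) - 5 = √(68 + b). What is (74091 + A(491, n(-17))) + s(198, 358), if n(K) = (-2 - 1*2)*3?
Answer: 296369/4 + √14/2 + 2*√41842 ≈ 74503.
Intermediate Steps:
n(K) = -12 (n(K) = (-2 - 2)*3 = -4*3 = -12)
A(p, b) = 5/4 + √(68 + b)/4
s(m, d) = √(d² + m²)
(74091 + A(491, n(-17))) + s(198, 358) = (74091 + (5/4 + √(68 - 12)/4)) + √(358² + 198²) = (74091 + (5/4 + √56/4)) + √(128164 + 39204) = (74091 + (5/4 + (2*√14)/4)) + √167368 = (74091 + (5/4 + √14/2)) + 2*√41842 = (296369/4 + √14/2) + 2*√41842 = 296369/4 + √14/2 + 2*√41842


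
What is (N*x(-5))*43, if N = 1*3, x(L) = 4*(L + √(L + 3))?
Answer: -2580 + 516*I*√2 ≈ -2580.0 + 729.73*I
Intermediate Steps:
x(L) = 4*L + 4*√(3 + L) (x(L) = 4*(L + √(3 + L)) = 4*L + 4*√(3 + L))
N = 3
(N*x(-5))*43 = (3*(4*(-5) + 4*√(3 - 5)))*43 = (3*(-20 + 4*√(-2)))*43 = (3*(-20 + 4*(I*√2)))*43 = (3*(-20 + 4*I*√2))*43 = (-60 + 12*I*√2)*43 = -2580 + 516*I*√2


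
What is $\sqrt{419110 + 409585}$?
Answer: $\sqrt{828695} \approx 910.33$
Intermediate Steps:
$\sqrt{419110 + 409585} = \sqrt{828695}$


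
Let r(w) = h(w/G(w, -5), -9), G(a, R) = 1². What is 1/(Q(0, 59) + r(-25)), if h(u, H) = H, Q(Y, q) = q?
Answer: 1/50 ≈ 0.020000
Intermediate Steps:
G(a, R) = 1
r(w) = -9
1/(Q(0, 59) + r(-25)) = 1/(59 - 9) = 1/50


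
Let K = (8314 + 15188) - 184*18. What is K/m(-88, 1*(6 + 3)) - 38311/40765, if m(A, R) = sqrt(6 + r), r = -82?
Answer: -38311/40765 - 10095*I*sqrt(19)/19 ≈ -0.9398 - 2316.0*I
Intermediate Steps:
K = 20190 (K = 23502 - 3312 = 20190)
m(A, R) = 2*I*sqrt(19) (m(A, R) = sqrt(6 - 82) = sqrt(-76) = 2*I*sqrt(19))
K/m(-88, 1*(6 + 3)) - 38311/40765 = 20190/((2*I*sqrt(19))) - 38311/40765 = 20190*(-I*sqrt(19)/38) - 38311*1/40765 = -10095*I*sqrt(19)/19 - 38311/40765 = -38311/40765 - 10095*I*sqrt(19)/19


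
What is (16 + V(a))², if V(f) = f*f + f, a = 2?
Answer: 484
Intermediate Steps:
V(f) = f + f² (V(f) = f² + f = f + f²)
(16 + V(a))² = (16 + 2*(1 + 2))² = (16 + 2*3)² = (16 + 6)² = 22² = 484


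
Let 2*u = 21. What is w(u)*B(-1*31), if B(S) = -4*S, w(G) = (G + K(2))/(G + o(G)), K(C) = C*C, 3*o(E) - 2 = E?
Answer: 2697/22 ≈ 122.59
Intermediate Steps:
u = 21/2 (u = (½)*21 = 21/2 ≈ 10.500)
o(E) = ⅔ + E/3
K(C) = C²
w(G) = (4 + G)/(⅔ + 4*G/3) (w(G) = (G + 2²)/(G + (⅔ + G/3)) = (G + 4)/(⅔ + 4*G/3) = (4 + G)/(⅔ + 4*G/3))
w(u)*B(-1*31) = (3*(4 + 21/2)/(2*(1 + 2*(21/2))))*(-(-4)*31) = ((3/2)*(29/2)/(1 + 21))*(-4*(-31)) = ((3/2)*(29/2)/22)*124 = ((3/2)*(1/22)*(29/2))*124 = (87/88)*124 = 2697/22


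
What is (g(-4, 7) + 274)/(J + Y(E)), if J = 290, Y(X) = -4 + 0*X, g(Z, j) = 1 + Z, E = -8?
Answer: 271/286 ≈ 0.94755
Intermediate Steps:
Y(X) = -4 (Y(X) = -4 + 0 = -4)
(g(-4, 7) + 274)/(J + Y(E)) = ((1 - 4) + 274)/(290 - 4) = (-3 + 274)/286 = 271*(1/286) = 271/286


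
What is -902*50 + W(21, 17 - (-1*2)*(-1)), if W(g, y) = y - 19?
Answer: -45104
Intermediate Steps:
W(g, y) = -19 + y
-902*50 + W(21, 17 - (-1*2)*(-1)) = -902*50 + (-19 + (17 - (-1*2)*(-1))) = -45100 + (-19 + (17 - (-2)*(-1))) = -45100 + (-19 + (17 - 1*2)) = -45100 + (-19 + (17 - 2)) = -45100 + (-19 + 15) = -45100 - 4 = -45104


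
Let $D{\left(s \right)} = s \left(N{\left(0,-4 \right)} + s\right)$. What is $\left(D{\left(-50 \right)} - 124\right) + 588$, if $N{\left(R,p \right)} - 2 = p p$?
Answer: $2064$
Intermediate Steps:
$N{\left(R,p \right)} = 2 + p^{2}$ ($N{\left(R,p \right)} = 2 + p p = 2 + p^{2}$)
$D{\left(s \right)} = s \left(18 + s\right)$ ($D{\left(s \right)} = s \left(\left(2 + \left(-4\right)^{2}\right) + s\right) = s \left(\left(2 + 16\right) + s\right) = s \left(18 + s\right)$)
$\left(D{\left(-50 \right)} - 124\right) + 588 = \left(- 50 \left(18 - 50\right) - 124\right) + 588 = \left(\left(-50\right) \left(-32\right) - 124\right) + 588 = \left(1600 - 124\right) + 588 = 1476 + 588 = 2064$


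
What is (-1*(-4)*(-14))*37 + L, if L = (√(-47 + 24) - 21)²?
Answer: -2072 + (21 - I*√23)² ≈ -1654.0 - 201.42*I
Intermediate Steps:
L = (-21 + I*√23)² (L = (√(-23) - 21)² = (I*√23 - 21)² = (-21 + I*√23)² ≈ 418.0 - 201.42*I)
(-1*(-4)*(-14))*37 + L = (-1*(-4)*(-14))*37 + (21 - I*√23)² = (4*(-14))*37 + (21 - I*√23)² = -56*37 + (21 - I*√23)² = -2072 + (21 - I*√23)²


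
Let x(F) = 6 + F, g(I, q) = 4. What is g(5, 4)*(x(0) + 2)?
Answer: 32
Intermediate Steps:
g(5, 4)*(x(0) + 2) = 4*((6 + 0) + 2) = 4*(6 + 2) = 4*8 = 32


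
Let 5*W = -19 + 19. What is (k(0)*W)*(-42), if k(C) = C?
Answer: 0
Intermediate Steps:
W = 0 (W = (-19 + 19)/5 = (⅕)*0 = 0)
(k(0)*W)*(-42) = (0*0)*(-42) = 0*(-42) = 0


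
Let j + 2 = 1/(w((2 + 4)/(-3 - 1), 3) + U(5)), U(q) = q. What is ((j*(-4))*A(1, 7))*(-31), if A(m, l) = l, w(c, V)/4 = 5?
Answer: -42532/25 ≈ -1701.3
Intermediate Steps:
w(c, V) = 20 (w(c, V) = 4*5 = 20)
j = -49/25 (j = -2 + 1/(20 + 5) = -2 + 1/25 = -49/25 ≈ -1.9600)
((j*(-4))*A(1, 7))*(-31) = (-49/25*(-4)*7)*(-31) = ((196/25)*7)*(-31) = (1372/25)*(-31) = -42532/25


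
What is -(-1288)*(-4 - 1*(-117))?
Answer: 145544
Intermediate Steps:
-(-1288)*(-4 - 1*(-117)) = -(-1288)*(-4 + 117) = -(-1288)*113 = -1*(-145544) = 145544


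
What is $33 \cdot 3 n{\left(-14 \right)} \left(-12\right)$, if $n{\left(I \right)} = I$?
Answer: $16632$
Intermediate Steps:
$33 \cdot 3 n{\left(-14 \right)} \left(-12\right) = 33 \cdot 3 \left(-14\right) \left(-12\right) = 99 \left(-14\right) \left(-12\right) = \left(-1386\right) \left(-12\right) = 16632$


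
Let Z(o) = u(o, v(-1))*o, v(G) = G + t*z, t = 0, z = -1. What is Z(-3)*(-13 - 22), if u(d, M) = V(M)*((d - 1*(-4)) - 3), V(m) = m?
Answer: 210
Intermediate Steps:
v(G) = G (v(G) = G + 0*(-1) = G + 0 = G)
u(d, M) = M*(1 + d) (u(d, M) = M*((d - 1*(-4)) - 3) = M*((d + 4) - 3) = M*((4 + d) - 3) = M*(1 + d))
Z(o) = o*(-1 - o) (Z(o) = (-(1 + o))*o = (-1 - o)*o = o*(-1 - o))
Z(-3)*(-13 - 22) = (-1*(-3)*(1 - 3))*(-13 - 22) = -1*(-3)*(-2)*(-35) = -6*(-35) = 210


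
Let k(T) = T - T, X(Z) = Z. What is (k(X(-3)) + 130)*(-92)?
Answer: -11960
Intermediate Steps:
k(T) = 0
(k(X(-3)) + 130)*(-92) = (0 + 130)*(-92) = 130*(-92) = -11960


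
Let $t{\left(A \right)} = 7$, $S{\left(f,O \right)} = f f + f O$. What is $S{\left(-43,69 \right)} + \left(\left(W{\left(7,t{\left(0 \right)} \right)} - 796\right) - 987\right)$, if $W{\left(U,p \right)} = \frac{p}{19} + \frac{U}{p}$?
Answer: $- \frac{55093}{19} \approx -2899.6$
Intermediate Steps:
$S{\left(f,O \right)} = f^{2} + O f$
$W{\left(U,p \right)} = \frac{p}{19} + \frac{U}{p}$ ($W{\left(U,p \right)} = p \frac{1}{19} + \frac{U}{p} = \frac{p}{19} + \frac{U}{p}$)
$S{\left(-43,69 \right)} + \left(\left(W{\left(7,t{\left(0 \right)} \right)} - 796\right) - 987\right) = - 43 \left(69 - 43\right) - \frac{33851}{19} = \left(-43\right) 26 + \left(\left(\left(\frac{7}{19} + 7 \cdot \frac{1}{7}\right) - 796\right) - 987\right) = -1118 + \left(\left(\left(\frac{7}{19} + 1\right) - 796\right) - 987\right) = -1118 + \left(\left(\frac{26}{19} - 796\right) - 987\right) = -1118 - \frac{33851}{19} = - \frac{55093}{19}$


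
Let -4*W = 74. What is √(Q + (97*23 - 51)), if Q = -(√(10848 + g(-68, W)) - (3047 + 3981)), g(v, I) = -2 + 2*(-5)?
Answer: √(9208 - 6*√301) ≈ 95.414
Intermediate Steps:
W = -37/2 (W = -¼*74 = -37/2 ≈ -18.500)
g(v, I) = -12 (g(v, I) = -2 - 10 = -12)
Q = 7028 - 6*√301 (Q = -(√(10848 - 12) - (3047 + 3981)) = -(√10836 - 1*7028) = -(6*√301 - 7028) = -(-7028 + 6*√301) = 7028 - 6*√301 ≈ 6923.9)
√(Q + (97*23 - 51)) = √((7028 - 6*√301) + (97*23 - 51)) = √((7028 - 6*√301) + (2231 - 51)) = √((7028 - 6*√301) + 2180) = √(9208 - 6*√301)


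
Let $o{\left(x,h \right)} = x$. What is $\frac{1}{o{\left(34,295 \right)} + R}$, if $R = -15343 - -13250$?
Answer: $- \frac{1}{2059} \approx -0.00048567$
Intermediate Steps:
$R = -2093$ ($R = -15343 + 13250 = -2093$)
$\frac{1}{o{\left(34,295 \right)} + R} = \frac{1}{34 - 2093} = \frac{1}{-2059} = - \frac{1}{2059}$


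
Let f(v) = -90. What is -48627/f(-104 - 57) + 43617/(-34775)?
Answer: 37490631/69550 ≈ 539.05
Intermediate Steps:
-48627/f(-104 - 57) + 43617/(-34775) = -48627/(-90) + 43617/(-34775) = -48627*(-1/90) + 43617*(-1/34775) = 5403/10 - 43617/34775 = 37490631/69550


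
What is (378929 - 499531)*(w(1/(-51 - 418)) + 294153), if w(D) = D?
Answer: -16637981289112/469 ≈ -3.5475e+10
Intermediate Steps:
(378929 - 499531)*(w(1/(-51 - 418)) + 294153) = (378929 - 499531)*(1/(-51 - 418) + 294153) = -120602*(1/(-469) + 294153) = -120602*(-1/469 + 294153) = -120602*137957756/469 = -16637981289112/469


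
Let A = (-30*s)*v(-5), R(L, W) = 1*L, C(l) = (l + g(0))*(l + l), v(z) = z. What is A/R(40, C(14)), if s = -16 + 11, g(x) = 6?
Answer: -75/4 ≈ -18.750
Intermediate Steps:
C(l) = 2*l*(6 + l) (C(l) = (l + 6)*(l + l) = (6 + l)*(2*l) = 2*l*(6 + l))
R(L, W) = L
s = -5
A = -750 (A = -30*(-5)*(-5) = 150*(-5) = -750)
A/R(40, C(14)) = -750/40 = -750*1/40 = -75/4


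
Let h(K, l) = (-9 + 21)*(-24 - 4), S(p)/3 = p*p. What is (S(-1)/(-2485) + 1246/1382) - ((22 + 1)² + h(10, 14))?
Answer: -329860973/1717135 ≈ -192.10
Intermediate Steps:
S(p) = 3*p² (S(p) = 3*(p*p) = 3*p²)
h(K, l) = -336 (h(K, l) = 12*(-28) = -336)
(S(-1)/(-2485) + 1246/1382) - ((22 + 1)² + h(10, 14)) = ((3*(-1)²)/(-2485) + 1246/1382) - ((22 + 1)² - 336) = ((3*1)*(-1/2485) + 1246*(1/1382)) - (23² - 336) = (3*(-1/2485) + 623/691) - (529 - 336) = (-3/2485 + 623/691) - 1*193 = 1546082/1717135 - 193 = -329860973/1717135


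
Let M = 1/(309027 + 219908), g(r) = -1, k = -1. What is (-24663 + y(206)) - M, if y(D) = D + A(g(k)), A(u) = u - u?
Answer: -12936163296/528935 ≈ -24457.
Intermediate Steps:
A(u) = 0
y(D) = D (y(D) = D + 0 = D)
M = 1/528935 ≈ 1.8906e-6
(-24663 + y(206)) - M = (-24663 + 206) - 1*1/528935 = -24457 - 1/528935 = -12936163296/528935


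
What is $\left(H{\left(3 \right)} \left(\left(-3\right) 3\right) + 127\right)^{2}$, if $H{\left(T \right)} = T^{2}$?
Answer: $2116$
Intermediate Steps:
$\left(H{\left(3 \right)} \left(\left(-3\right) 3\right) + 127\right)^{2} = \left(3^{2} \left(\left(-3\right) 3\right) + 127\right)^{2} = \left(9 \left(-9\right) + 127\right)^{2} = \left(-81 + 127\right)^{2} = 46^{2} = 2116$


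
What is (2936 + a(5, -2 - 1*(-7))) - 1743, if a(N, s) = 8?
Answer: 1201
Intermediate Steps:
(2936 + a(5, -2 - 1*(-7))) - 1743 = (2936 + 8) - 1743 = 2944 - 1743 = 1201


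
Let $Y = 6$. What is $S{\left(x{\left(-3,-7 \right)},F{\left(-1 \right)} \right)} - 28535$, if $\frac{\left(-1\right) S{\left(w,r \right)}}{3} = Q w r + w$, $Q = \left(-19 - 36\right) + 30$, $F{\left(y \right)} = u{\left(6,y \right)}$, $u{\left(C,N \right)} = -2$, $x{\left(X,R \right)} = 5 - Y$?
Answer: $-28382$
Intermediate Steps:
$x{\left(X,R \right)} = -1$ ($x{\left(X,R \right)} = 5 - 6 = -1$)
$F{\left(y \right)} = -2$
$Q = -25$ ($Q = -55 + 30 = -25$)
$S{\left(w,r \right)} = - 3 w + 75 r w$ ($S{\left(w,r \right)} = - 3 \left(- 25 w r + w\right) = - 3 \left(- 25 r w + w\right) = - 3 \left(w - 25 r w\right) = - 3 w + 75 r w$)
$S{\left(x{\left(-3,-7 \right)},F{\left(-1 \right)} \right)} - 28535 = 3 \left(-1\right) \left(-1 + 25 \left(-2\right)\right) - 28535 = 3 \left(-1\right) \left(-1 - 50\right) - 28535 = 3 \left(-1\right) \left(-51\right) - 28535 = 153 - 28535 = -28382$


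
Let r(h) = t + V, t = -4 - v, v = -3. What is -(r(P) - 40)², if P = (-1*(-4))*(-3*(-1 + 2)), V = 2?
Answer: -1521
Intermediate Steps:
P = -12 (P = 4*(-3*1) = 4*(-3) = -12)
t = -1 (t = -4 - 1*(-3) = -4 + 3 = -1)
r(h) = 1 (r(h) = -1 + 2 = 1)
-(r(P) - 40)² = -(1 - 40)² = -1*(-39)² = -1*1521 = -1521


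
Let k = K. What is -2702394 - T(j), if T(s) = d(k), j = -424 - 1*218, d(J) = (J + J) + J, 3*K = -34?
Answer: -2702360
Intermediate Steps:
K = -34/3 (K = (⅓)*(-34) = -34/3 ≈ -11.333)
k = -34/3 ≈ -11.333
d(J) = 3*J (d(J) = 2*J + J = 3*J)
j = -642 (j = -424 - 218 = -642)
T(s) = -34 (T(s) = 3*(-34/3) = -34)
-2702394 - T(j) = -2702394 - 1*(-34) = -2702394 + 34 = -2702360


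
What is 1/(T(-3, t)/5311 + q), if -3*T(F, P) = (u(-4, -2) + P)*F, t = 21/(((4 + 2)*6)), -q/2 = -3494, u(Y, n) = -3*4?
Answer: 63732/445359079 ≈ 0.00014310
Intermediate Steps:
u(Y, n) = -12
q = 6988 (q = -2*(-3494) = 6988)
t = 7/12 (t = 21/((6*6)) = 21/36 = 21*(1/36) = 7/12 ≈ 0.58333)
T(F, P) = -F*(-12 + P)/3 (T(F, P) = -(-12 + P)*F/3 = -F*(-12 + P)/3)
1/(T(-3, t)/5311 + q) = 1/(((⅓)*(-3)*(12 - 1*7/12))/5311 + 6988) = 1/(((⅓)*(-3)*(12 - 7/12))*(1/5311) + 6988) = 1/(((⅓)*(-3)*(137/12))*(1/5311) + 6988) = 1/(-137/12*1/5311 + 6988) = 1/(-137/63732 + 6988) = 1/(445359079/63732) = 63732/445359079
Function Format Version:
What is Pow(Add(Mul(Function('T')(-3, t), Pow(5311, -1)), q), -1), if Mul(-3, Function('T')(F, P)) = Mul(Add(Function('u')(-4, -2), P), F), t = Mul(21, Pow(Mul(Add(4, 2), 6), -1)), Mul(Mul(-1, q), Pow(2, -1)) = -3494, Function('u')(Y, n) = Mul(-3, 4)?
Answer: Rational(63732, 445359079) ≈ 0.00014310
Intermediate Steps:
Function('u')(Y, n) = -12
q = 6988 (q = Mul(-2, -3494) = 6988)
t = Rational(7, 12) (t = Mul(21, Pow(Mul(6, 6), -1)) = Mul(21, Pow(36, -1)) = Mul(21, Rational(1, 36)) = Rational(7, 12) ≈ 0.58333)
Function('T')(F, P) = Mul(Rational(-1, 3), F, Add(-12, P)) (Function('T')(F, P) = Mul(Rational(-1, 3), Mul(Add(-12, P), F)) = Mul(Rational(-1, 3), Mul(F, Add(-12, P))) = Mul(Rational(-1, 3), F, Add(-12, P)))
Pow(Add(Mul(Function('T')(-3, t), Pow(5311, -1)), q), -1) = Pow(Add(Mul(Mul(Rational(1, 3), -3, Add(12, Mul(-1, Rational(7, 12)))), Pow(5311, -1)), 6988), -1) = Pow(Add(Mul(Mul(Rational(1, 3), -3, Add(12, Rational(-7, 12))), Rational(1, 5311)), 6988), -1) = Pow(Add(Mul(Mul(Rational(1, 3), -3, Rational(137, 12)), Rational(1, 5311)), 6988), -1) = Pow(Add(Mul(Rational(-137, 12), Rational(1, 5311)), 6988), -1) = Pow(Add(Rational(-137, 63732), 6988), -1) = Pow(Rational(445359079, 63732), -1) = Rational(63732, 445359079)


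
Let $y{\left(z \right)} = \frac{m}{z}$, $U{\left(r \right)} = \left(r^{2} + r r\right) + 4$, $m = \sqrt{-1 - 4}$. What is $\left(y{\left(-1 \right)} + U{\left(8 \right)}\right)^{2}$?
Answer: $\left(132 - i \sqrt{5}\right)^{2} \approx 17419.0 - 590.32 i$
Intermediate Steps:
$m = i \sqrt{5}$ ($m = \sqrt{-5} = i \sqrt{5} \approx 2.2361 i$)
$U{\left(r \right)} = 4 + 2 r^{2}$ ($U{\left(r \right)} = \left(r^{2} + r^{2}\right) + 4 = 2 r^{2} + 4 = 4 + 2 r^{2}$)
$y{\left(z \right)} = \frac{i \sqrt{5}}{z}$
$\left(y{\left(-1 \right)} + U{\left(8 \right)}\right)^{2} = \left(\frac{i \sqrt{5}}{-1} + \left(4 + 2 \cdot 8^{2}\right)\right)^{2} = \left(i \sqrt{5} \left(-1\right) + \left(4 + 2 \cdot 64\right)\right)^{2} = \left(- i \sqrt{5} + \left(4 + 128\right)\right)^{2} = \left(- i \sqrt{5} + 132\right)^{2} = \left(132 - i \sqrt{5}\right)^{2}$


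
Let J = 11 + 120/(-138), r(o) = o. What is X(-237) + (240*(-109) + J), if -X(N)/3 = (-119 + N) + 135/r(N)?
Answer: -45570652/1817 ≈ -25080.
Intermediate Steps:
J = 233/23 (J = 11 + 120*(-1/138) = 11 - 20/23 = 233/23 ≈ 10.130)
X(N) = 357 - 405/N - 3*N (X(N) = -3*((-119 + N) + 135/N) = -3*(-119 + N + 135/N) = 357 - 405/N - 3*N)
X(-237) + (240*(-109) + J) = (357 - 405/(-237) - 3*(-237)) + (240*(-109) + 233/23) = (357 - 405*(-1/237) + 711) + (-26160 + 233/23) = (357 + 135/79 + 711) - 601447/23 = 84507/79 - 601447/23 = -45570652/1817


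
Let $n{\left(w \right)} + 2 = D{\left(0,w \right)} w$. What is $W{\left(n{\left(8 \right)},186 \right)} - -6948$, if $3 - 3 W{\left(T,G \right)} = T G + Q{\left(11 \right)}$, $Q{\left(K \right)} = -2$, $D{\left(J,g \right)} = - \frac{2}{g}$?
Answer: $\frac{21593}{3} \approx 7197.7$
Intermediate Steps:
$n{\left(w \right)} = -4$ ($n{\left(w \right)} = -2 + - \frac{2}{w} w = -2 - 2 = -4$)
$W{\left(T,G \right)} = \frac{5}{3} - \frac{G T}{3}$ ($W{\left(T,G \right)} = 1 - \frac{T G - 2}{3} = 1 - \frac{G T - 2}{3} = 1 - \frac{-2 + G T}{3} = 1 - \left(- \frac{2}{3} + \frac{G T}{3}\right) = \frac{5}{3} - \frac{G T}{3}$)
$W{\left(n{\left(8 \right)},186 \right)} - -6948 = \left(\frac{5}{3} - 62 \left(-4\right)\right) - -6948 = \left(\frac{5}{3} + 248\right) + \left(-4622 + 11570\right) = \frac{749}{3} + 6948 = \frac{21593}{3}$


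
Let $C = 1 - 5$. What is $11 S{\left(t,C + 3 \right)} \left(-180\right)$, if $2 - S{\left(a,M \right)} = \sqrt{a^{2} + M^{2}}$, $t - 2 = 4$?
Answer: $-3960 + 1980 \sqrt{37} \approx 8083.9$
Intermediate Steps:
$t = 6$ ($t = 2 + 4 = 6$)
$C = -4$ ($C = 1 - 5 = -4$)
$S{\left(a,M \right)} = 2 - \sqrt{M^{2} + a^{2}}$ ($S{\left(a,M \right)} = 2 - \sqrt{a^{2} + M^{2}} = 2 - \sqrt{M^{2} + a^{2}}$)
$11 S{\left(t,C + 3 \right)} \left(-180\right) = 11 \left(2 - \sqrt{\left(-4 + 3\right)^{2} + 6^{2}}\right) \left(-180\right) = 11 \left(2 - \sqrt{\left(-1\right)^{2} + 36}\right) \left(-180\right) = 11 \left(2 - \sqrt{1 + 36}\right) \left(-180\right) = 11 \left(2 - \sqrt{37}\right) \left(-180\right) = \left(22 - 11 \sqrt{37}\right) \left(-180\right) = -3960 + 1980 \sqrt{37}$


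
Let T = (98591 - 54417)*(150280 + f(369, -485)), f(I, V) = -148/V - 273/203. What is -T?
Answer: -93369416590398/14065 ≈ -6.6384e+9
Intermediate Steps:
f(I, V) = -39/29 - 148/V (f(I, V) = -148/V - 273*1/203 = -148/V - 39/29 = -39/29 - 148/V)
T = 93369416590398/14065 (T = (98591 - 54417)*(150280 + (-39/29 - 148/(-485))) = 44174*(150280 + (-39/29 - 148*(-1/485))) = 44174*(150280 + (-39/29 + 148/485)) = 44174*(150280 - 14623/14065) = 44174*(2113673577/14065) = 93369416590398/14065 ≈ 6.6384e+9)
-T = -1*93369416590398/14065 = -93369416590398/14065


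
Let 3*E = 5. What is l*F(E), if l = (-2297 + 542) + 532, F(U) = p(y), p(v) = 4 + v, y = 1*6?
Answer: -12230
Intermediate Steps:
E = 5/3 (E = (⅓)*5 = 5/3 ≈ 1.6667)
y = 6
F(U) = 10 (F(U) = 4 + 6 = 10)
l = -1223 (l = -1755 + 532 = -1223)
l*F(E) = -1223*10 = -12230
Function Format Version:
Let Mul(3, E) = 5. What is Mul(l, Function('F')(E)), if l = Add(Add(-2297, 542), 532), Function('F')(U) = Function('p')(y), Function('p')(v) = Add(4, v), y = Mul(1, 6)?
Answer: -12230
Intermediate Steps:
E = Rational(5, 3) (E = Mul(Rational(1, 3), 5) = Rational(5, 3) ≈ 1.6667)
y = 6
Function('F')(U) = 10 (Function('F')(U) = Add(4, 6) = 10)
l = -1223 (l = Add(-1755, 532) = -1223)
Mul(l, Function('F')(E)) = Mul(-1223, 10) = -12230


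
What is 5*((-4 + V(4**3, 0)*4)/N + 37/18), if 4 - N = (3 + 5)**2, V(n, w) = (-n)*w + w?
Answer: 191/18 ≈ 10.611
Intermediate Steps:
V(n, w) = w - n*w (V(n, w) = -n*w + w = w - n*w)
N = -60 (N = 4 - (3 + 5)**2 = 4 - 1*8**2 = 4 - 1*64 = 4 - 64 = -60)
5*((-4 + V(4**3, 0)*4)/N + 37/18) = 5*((-4 + (0*(1 - 1*4**3))*4)/(-60) + 37/18) = 5*((-4 + (0*(1 - 1*64))*4)*(-1/60) + 37*(1/18)) = 5*((-4 + (0*(1 - 64))*4)*(-1/60) + 37/18) = 5*((-4 + (0*(-63))*4)*(-1/60) + 37/18) = 5*((-4 + 0*4)*(-1/60) + 37/18) = 5*((-4 + 0)*(-1/60) + 37/18) = 5*(-4*(-1/60) + 37/18) = 5*(1/15 + 37/18) = 5*(191/90) = 191/18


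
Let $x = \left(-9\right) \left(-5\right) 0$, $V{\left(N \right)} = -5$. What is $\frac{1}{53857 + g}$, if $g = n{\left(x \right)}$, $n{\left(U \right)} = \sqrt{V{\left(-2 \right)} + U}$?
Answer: $\frac{53857}{2900576454} - \frac{i \sqrt{5}}{2900576454} \approx 1.8568 \cdot 10^{-5} - 7.7091 \cdot 10^{-10} i$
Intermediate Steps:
$x = 0$ ($x = 45 \cdot 0 = 0$)
$n{\left(U \right)} = \sqrt{-5 + U}$
$g = i \sqrt{5}$ ($g = \sqrt{-5 + 0} = \sqrt{-5} = i \sqrt{5} \approx 2.2361 i$)
$\frac{1}{53857 + g} = \frac{1}{53857 + i \sqrt{5}}$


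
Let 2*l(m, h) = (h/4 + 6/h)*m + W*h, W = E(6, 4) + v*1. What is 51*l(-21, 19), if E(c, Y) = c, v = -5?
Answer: -338691/152 ≈ -2228.2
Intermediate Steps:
W = 1 (W = 6 - 5*1 = 6 - 5 = 1)
l(m, h) = h/2 + m*(6/h + h/4)/2 (l(m, h) = ((h/4 + 6/h)*m + 1*h)/2 = ((h*(¼) + 6/h)*m + h)/2 = ((h/4 + 6/h)*m + h)/2 = ((6/h + h/4)*m + h)/2 = (m*(6/h + h/4) + h)/2 = (h + m*(6/h + h/4))/2 = h/2 + m*(6/h + h/4)/2)
51*l(-21, 19) = 51*((⅛)*(24*(-21) + 19²*(4 - 21))/19) = 51*((⅛)*(1/19)*(-504 + 361*(-17))) = 51*((⅛)*(1/19)*(-504 - 6137)) = 51*((⅛)*(1/19)*(-6641)) = 51*(-6641/152) = -338691/152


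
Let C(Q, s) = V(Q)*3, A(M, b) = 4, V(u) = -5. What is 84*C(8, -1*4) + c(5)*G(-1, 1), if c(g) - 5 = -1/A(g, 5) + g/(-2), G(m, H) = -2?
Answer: -2529/2 ≈ -1264.5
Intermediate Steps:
c(g) = 19/4 - g/2 (c(g) = 5 + (-1/4 + g/(-2)) = 5 + (-1*¼ + g*(-½)) = 5 + (-¼ - g/2) = 19/4 - g/2)
C(Q, s) = -15 (C(Q, s) = -5*3 = -15)
84*C(8, -1*4) + c(5)*G(-1, 1) = 84*(-15) + (19/4 - ½*5)*(-2) = -1260 + (19/4 - 5/2)*(-2) = -1260 + (9/4)*(-2) = -1260 - 9/2 = -2529/2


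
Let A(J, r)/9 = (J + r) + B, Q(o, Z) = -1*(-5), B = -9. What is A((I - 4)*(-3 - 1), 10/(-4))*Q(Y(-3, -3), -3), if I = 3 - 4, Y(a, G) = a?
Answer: 765/2 ≈ 382.50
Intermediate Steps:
I = -1
Q(o, Z) = 5
A(J, r) = -81 + 9*J + 9*r (A(J, r) = 9*((J + r) - 9) = 9*(-9 + J + r) = -81 + 9*J + 9*r)
A((I - 4)*(-3 - 1), 10/(-4))*Q(Y(-3, -3), -3) = (-81 + 9*((-1 - 4)*(-3 - 1)) + 9*(10/(-4)))*5 = (-81 + 9*(-5*(-4)) + 9*(10*(-¼)))*5 = (-81 + 9*20 + 9*(-5/2))*5 = (-81 + 180 - 45/2)*5 = (153/2)*5 = 765/2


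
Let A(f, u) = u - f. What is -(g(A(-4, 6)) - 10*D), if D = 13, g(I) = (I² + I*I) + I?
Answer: -80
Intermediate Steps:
g(I) = I + 2*I² (g(I) = (I² + I²) + I = 2*I² + I = I + 2*I²)
-(g(A(-4, 6)) - 10*D) = -((6 - 1*(-4))*(1 + 2*(6 - 1*(-4))) - 10*13) = -((6 + 4)*(1 + 2*(6 + 4)) - 130) = -(10*(1 + 2*10) - 130) = -(10*(1 + 20) - 130) = -(10*21 - 130) = -(210 - 130) = -1*80 = -80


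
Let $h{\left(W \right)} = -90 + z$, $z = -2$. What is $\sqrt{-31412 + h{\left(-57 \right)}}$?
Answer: $4 i \sqrt{1969} \approx 177.49 i$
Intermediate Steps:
$h{\left(W \right)} = -92$ ($h{\left(W \right)} = -90 - 2 = -92$)
$\sqrt{-31412 + h{\left(-57 \right)}} = \sqrt{-31412 - 92} = \sqrt{-31504} = 4 i \sqrt{1969}$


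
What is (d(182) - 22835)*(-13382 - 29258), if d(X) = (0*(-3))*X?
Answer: 973684400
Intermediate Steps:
d(X) = 0 (d(X) = 0*X = 0)
(d(182) - 22835)*(-13382 - 29258) = (0 - 22835)*(-13382 - 29258) = -22835*(-42640) = 973684400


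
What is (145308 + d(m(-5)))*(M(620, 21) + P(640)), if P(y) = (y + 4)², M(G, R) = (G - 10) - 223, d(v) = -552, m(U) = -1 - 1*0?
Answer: 60091544988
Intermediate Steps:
m(U) = -1 (m(U) = -1 + 0 = -1)
M(G, R) = -233 + G (M(G, R) = (-10 + G) - 223 = -233 + G)
P(y) = (4 + y)²
(145308 + d(m(-5)))*(M(620, 21) + P(640)) = (145308 - 552)*((-233 + 620) + (4 + 640)²) = 144756*(387 + 644²) = 144756*(387 + 414736) = 144756*415123 = 60091544988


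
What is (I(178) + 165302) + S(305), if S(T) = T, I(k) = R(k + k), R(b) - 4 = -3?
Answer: 165608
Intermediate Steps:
R(b) = 1 (R(b) = 4 - 3 = 1)
I(k) = 1
(I(178) + 165302) + S(305) = (1 + 165302) + 305 = 165303 + 305 = 165608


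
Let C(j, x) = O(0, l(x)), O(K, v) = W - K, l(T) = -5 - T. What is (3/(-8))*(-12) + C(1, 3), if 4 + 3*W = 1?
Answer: 7/2 ≈ 3.5000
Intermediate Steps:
W = -1 (W = -4/3 + (1/3)*1 = -4/3 + 1/3 = -1)
O(K, v) = -1 - K
C(j, x) = -1 (C(j, x) = -1 - 1*0 = -1 + 0 = -1)
(3/(-8))*(-12) + C(1, 3) = (3/(-8))*(-12) - 1 = (3*(-1/8))*(-12) - 1 = -3/8*(-12) - 1 = 9/2 - 1 = 7/2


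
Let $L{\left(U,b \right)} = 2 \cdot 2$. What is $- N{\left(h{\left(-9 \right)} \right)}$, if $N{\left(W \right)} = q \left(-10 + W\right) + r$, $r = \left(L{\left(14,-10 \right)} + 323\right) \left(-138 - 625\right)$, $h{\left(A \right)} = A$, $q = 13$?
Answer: $249748$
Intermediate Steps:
$L{\left(U,b \right)} = 4$
$r = -249501$ ($r = \left(4 + 323\right) \left(-138 - 625\right) = 327 \left(-763\right) = -249501$)
$N{\left(W \right)} = -249631 + 13 W$ ($N{\left(W \right)} = 13 \left(-10 + W\right) - 249501 = \left(-130 + 13 W\right) - 249501 = -249631 + 13 W$)
$- N{\left(h{\left(-9 \right)} \right)} = - (-249631 + 13 \left(-9\right)) = - (-249631 - 117) = \left(-1\right) \left(-249748\right) = 249748$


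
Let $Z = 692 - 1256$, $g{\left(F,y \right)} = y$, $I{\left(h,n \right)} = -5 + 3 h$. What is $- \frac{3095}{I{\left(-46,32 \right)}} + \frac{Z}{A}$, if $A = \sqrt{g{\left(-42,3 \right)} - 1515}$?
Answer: $\frac{3095}{143} + \frac{47 i \sqrt{42}}{21} \approx 21.643 + 14.505 i$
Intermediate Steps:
$Z = -564$ ($Z = 692 - 1256 = -564$)
$A = 6 i \sqrt{42}$ ($A = \sqrt{3 - 1515} = \sqrt{-1512} = 6 i \sqrt{42} \approx 38.884 i$)
$- \frac{3095}{I{\left(-46,32 \right)}} + \frac{Z}{A} = - \frac{3095}{-5 + 3 \left(-46\right)} - \frac{564}{6 i \sqrt{42}} = - \frac{3095}{-5 - 138} - 564 \left(- \frac{i \sqrt{42}}{252}\right) = - \frac{3095}{-143} + \frac{47 i \sqrt{42}}{21} = \left(-3095\right) \left(- \frac{1}{143}\right) + \frac{47 i \sqrt{42}}{21} = \frac{3095}{143} + \frac{47 i \sqrt{42}}{21}$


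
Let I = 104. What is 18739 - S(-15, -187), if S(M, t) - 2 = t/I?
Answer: 1948835/104 ≈ 18739.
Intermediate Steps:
S(M, t) = 2 + t/104
18739 - S(-15, -187) = 18739 - (2 + (1/104)*(-187)) = 18739 - (2 - 187/104) = 18739 - 1*21/104 = 18739 - 21/104 = 1948835/104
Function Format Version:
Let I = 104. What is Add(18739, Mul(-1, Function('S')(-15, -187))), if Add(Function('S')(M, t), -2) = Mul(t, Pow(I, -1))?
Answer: Rational(1948835, 104) ≈ 18739.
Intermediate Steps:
Function('S')(M, t) = Add(2, Mul(Rational(1, 104), t)) (Function('S')(M, t) = Add(2, Mul(t, Pow(104, -1))) = Add(2, Mul(t, Rational(1, 104))) = Add(2, Mul(Rational(1, 104), t)))
Add(18739, Mul(-1, Function('S')(-15, -187))) = Add(18739, Mul(-1, Add(2, Mul(Rational(1, 104), -187)))) = Add(18739, Mul(-1, Add(2, Rational(-187, 104)))) = Add(18739, Mul(-1, Rational(21, 104))) = Add(18739, Rational(-21, 104)) = Rational(1948835, 104)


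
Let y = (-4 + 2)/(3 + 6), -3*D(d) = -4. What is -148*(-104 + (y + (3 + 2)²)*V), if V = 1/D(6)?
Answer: 37925/3 ≈ 12642.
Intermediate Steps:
D(d) = 4/3 (D(d) = -⅓*(-4) = 4/3)
y = -2/9 ≈ -0.22222
V = ¾ (V = 1/(4/3) = ¾ ≈ 0.75000)
-148*(-104 + (y + (3 + 2)²)*V) = -148*(-104 + (-2/9 + (3 + 2)²)*(¾)) = -148*(-104 + (-2/9 + 5²)*(¾)) = -148*(-104 + (-2/9 + 25)*(¾)) = -148*(-104 + (223/9)*(¾)) = -148*(-104 + 223/12) = -148*(-1025/12) = 37925/3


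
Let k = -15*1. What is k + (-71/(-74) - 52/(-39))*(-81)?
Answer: -14853/74 ≈ -200.72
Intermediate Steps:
k = -15
k + (-71/(-74) - 52/(-39))*(-81) = -15 + (-71/(-74) - 52/(-39))*(-81) = -15 + (-71*(-1/74) - 52*(-1/39))*(-81) = -15 + (71/74 + 4/3)*(-81) = -15 + (509/222)*(-81) = -15 - 13743/74 = -14853/74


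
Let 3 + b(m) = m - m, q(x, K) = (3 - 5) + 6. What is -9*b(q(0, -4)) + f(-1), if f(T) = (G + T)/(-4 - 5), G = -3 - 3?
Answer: 250/9 ≈ 27.778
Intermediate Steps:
G = -6
q(x, K) = 4 (q(x, K) = -2 + 6 = 4)
b(m) = -3 (b(m) = -3 + (m - m) = -3 + 0 = -3)
f(T) = ⅔ - T/9 (f(T) = (-6 + T)/(-4 - 5) = (-6 + T)/(-9) = (-6 + T)*(-⅑) = ⅔ - T/9)
-9*b(q(0, -4)) + f(-1) = -9*(-3) + (⅔ - ⅑*(-1)) = 27 + (⅔ + ⅑) = 27 + 7/9 = 250/9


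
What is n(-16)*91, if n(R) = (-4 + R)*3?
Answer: -5460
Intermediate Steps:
n(R) = -12 + 3*R
n(-16)*91 = (-12 + 3*(-16))*91 = (-12 - 48)*91 = -60*91 = -5460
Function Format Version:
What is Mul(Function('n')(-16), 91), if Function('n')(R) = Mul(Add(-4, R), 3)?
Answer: -5460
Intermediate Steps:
Function('n')(R) = Add(-12, Mul(3, R))
Mul(Function('n')(-16), 91) = Mul(Add(-12, Mul(3, -16)), 91) = Mul(Add(-12, -48), 91) = Mul(-60, 91) = -5460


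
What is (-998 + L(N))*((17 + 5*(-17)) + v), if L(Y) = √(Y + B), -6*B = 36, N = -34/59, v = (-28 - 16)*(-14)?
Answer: -546904 + 1096*I*√5723/59 ≈ -5.469e+5 + 1405.3*I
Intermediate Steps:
v = 616 (v = -44*(-14) = 616)
N = -34/59 (N = -34*1/59 = -34/59 ≈ -0.57627)
B = -6 (B = -⅙*36 = -6)
L(Y) = √(-6 + Y) (L(Y) = √(Y - 6) = √(-6 + Y))
(-998 + L(N))*((17 + 5*(-17)) + v) = (-998 + √(-6 - 34/59))*((17 + 5*(-17)) + 616) = (-998 + √(-388/59))*((17 - 85) + 616) = (-998 + 2*I*√5723/59)*(-68 + 616) = (-998 + 2*I*√5723/59)*548 = -546904 + 1096*I*√5723/59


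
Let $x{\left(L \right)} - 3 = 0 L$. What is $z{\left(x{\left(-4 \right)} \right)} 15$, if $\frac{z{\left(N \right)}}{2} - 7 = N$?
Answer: $300$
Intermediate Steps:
$x{\left(L \right)} = 3$ ($x{\left(L \right)} = 3 + 0 L = 3 + 0 = 3$)
$z{\left(N \right)} = 14 + 2 N$
$z{\left(x{\left(-4 \right)} \right)} 15 = \left(14 + 2 \cdot 3\right) 15 = \left(14 + 6\right) 15 = 20 \cdot 15 = 300$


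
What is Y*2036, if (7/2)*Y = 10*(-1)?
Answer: -40720/7 ≈ -5817.1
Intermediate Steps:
Y = -20/7 (Y = 2*(10*(-1))/7 = (2/7)*(-10) = -20/7 ≈ -2.8571)
Y*2036 = -20/7*2036 = -40720/7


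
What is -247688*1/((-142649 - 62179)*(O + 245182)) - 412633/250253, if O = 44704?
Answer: -3062594073624100/1857401840588853 ≈ -1.6489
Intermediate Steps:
-247688*1/((-142649 - 62179)*(O + 245182)) - 412633/250253 = -247688*1/((-142649 - 62179)*(44704 + 245182)) - 412633/250253 = -247688/((-204828*289886)) - 412633*1/250253 = -247688/(-59376769608) - 412633/250253 = -247688*(-1/59376769608) - 412633/250253 = 30961/7422096201 - 412633/250253 = -3062594073624100/1857401840588853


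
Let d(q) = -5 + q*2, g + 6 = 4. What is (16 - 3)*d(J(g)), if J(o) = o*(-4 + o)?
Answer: 247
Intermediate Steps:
g = -2 (g = -6 + 4 = -2)
d(q) = -5 + 2*q
(16 - 3)*d(J(g)) = (16 - 3)*(-5 + 2*(-2*(-4 - 2))) = 13*(-5 + 2*(-2*(-6))) = 13*(-5 + 2*12) = 13*(-5 + 24) = 13*19 = 247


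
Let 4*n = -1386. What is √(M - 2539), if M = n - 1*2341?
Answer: I*√20906/2 ≈ 72.295*I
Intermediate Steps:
n = -693/2 (n = (¼)*(-1386) = -693/2 ≈ -346.50)
M = -5375/2 (M = -693/2 - 1*2341 = -693/2 - 2341 = -5375/2 ≈ -2687.5)
√(M - 2539) = √(-5375/2 - 2539) = √(-10453/2) = I*√20906/2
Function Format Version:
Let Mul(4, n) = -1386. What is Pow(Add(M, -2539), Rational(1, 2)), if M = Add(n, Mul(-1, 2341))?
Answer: Mul(Rational(1, 2), I, Pow(20906, Rational(1, 2))) ≈ Mul(72.295, I)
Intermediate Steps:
n = Rational(-693, 2) (n = Mul(Rational(1, 4), -1386) = Rational(-693, 2) ≈ -346.50)
M = Rational(-5375, 2) (M = Add(Rational(-693, 2), Mul(-1, 2341)) = Add(Rational(-693, 2), -2341) = Rational(-5375, 2) ≈ -2687.5)
Pow(Add(M, -2539), Rational(1, 2)) = Pow(Add(Rational(-5375, 2), -2539), Rational(1, 2)) = Pow(Rational(-10453, 2), Rational(1, 2)) = Mul(Rational(1, 2), I, Pow(20906, Rational(1, 2)))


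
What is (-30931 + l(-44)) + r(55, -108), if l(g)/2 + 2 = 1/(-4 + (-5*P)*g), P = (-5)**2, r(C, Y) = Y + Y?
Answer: -85602947/2748 ≈ -31151.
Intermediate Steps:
r(C, Y) = 2*Y
P = 25
l(g) = -4 + 2/(-4 - 125*g) (l(g) = -4 + 2/(-4 + (-5*25)*g) = -4 + 2/(-4 - 125*g))
(-30931 + l(-44)) + r(55, -108) = (-30931 + 2*(-9 - 250*(-44))/(4 + 125*(-44))) + 2*(-108) = (-30931 + 2*(-9 + 11000)/(4 - 5500)) - 216 = (-30931 + 2*10991/(-5496)) - 216 = (-30931 + 2*(-1/5496)*10991) - 216 = (-30931 - 10991/2748) - 216 = -85009379/2748 - 216 = -85602947/2748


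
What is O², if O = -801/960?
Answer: 71289/102400 ≈ 0.69618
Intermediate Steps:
O = -267/320 (O = -801*1/960 = -267/320 ≈ -0.83438)
O² = (-267/320)² = 71289/102400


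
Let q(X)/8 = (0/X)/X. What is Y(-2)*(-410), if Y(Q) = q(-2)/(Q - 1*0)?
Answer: 0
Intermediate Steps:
q(X) = 0 (q(X) = 8*((0/X)/X) = 8*(0/X) = 8*0 = 0)
Y(Q) = 0 (Y(Q) = 0/(Q - 1*0) = 0/(Q + 0) = 0/Q = 0)
Y(-2)*(-410) = 0*(-410) = 0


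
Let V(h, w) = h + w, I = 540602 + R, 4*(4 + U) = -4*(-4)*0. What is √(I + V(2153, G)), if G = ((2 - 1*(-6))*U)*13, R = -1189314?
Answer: 5*I*√25879 ≈ 804.35*I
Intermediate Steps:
U = -4 (U = -4 + (-4*(-4)*0)/4 = -4 + (16*0)/4 = -4 + (¼)*0 = -4 + 0 = -4)
I = -648712 (I = 540602 - 1189314 = -648712)
G = -416 (G = ((2 - 1*(-6))*(-4))*13 = ((2 + 6)*(-4))*13 = (8*(-4))*13 = -32*13 = -416)
√(I + V(2153, G)) = √(-648712 + (2153 - 416)) = √(-648712 + 1737) = √(-646975) = 5*I*√25879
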